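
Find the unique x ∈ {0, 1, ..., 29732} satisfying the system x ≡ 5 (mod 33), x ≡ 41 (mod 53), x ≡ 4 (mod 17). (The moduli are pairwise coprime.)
The moduli 33, 53, 17 are pairwise coprime, so by the CRT there is a unique solution mod 33·53·17 = 29733.
Solve by successive substitution. Start with x ≡ 5 (mod 33).
  Combine with x ≡ 41 (mod 53): write x = 5 + 33·t and require 5 + 33·t ≡ 41 (mod 53), i.e. 33·t ≡ 41 − 5 ≡ 36 (mod 53). Since 33^(−1) ≡ 45 (mod 53), t ≡ 45·36 ≡ 30 (mod 53). So x ≡ 5 + 33·30 = 995 (mod 1749).
  Combine with x ≡ 4 (mod 17): write x = 995 + 1749·t and require 995 + 1749·t ≡ 4 (mod 17), i.e. 1749·t ≡ 4 − 995 ≡ 12 (mod 17). Since 1749^(−1) ≡ 8 (mod 17) (1749 ≡ 15 (mod 17)), t ≡ 8·12 ≡ 11 (mod 17). So x ≡ 995 + 1749·11 = 20234 (mod 29733).
Unique solution in [0, 29733): x = 20234.

Final answer: x ≡ 20234 (mod 29733); the representative in [0, 29733) is 20234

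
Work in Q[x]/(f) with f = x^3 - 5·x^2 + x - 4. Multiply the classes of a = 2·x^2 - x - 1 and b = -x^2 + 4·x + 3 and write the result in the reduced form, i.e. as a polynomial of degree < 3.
a · b ≡ -14·x - 7 (mod f(x))

First multiply in Q[x] without reducing: a · b = -2·x^4 + 9·x^3 + 3·x^2 - 7·x - 3. Now divide by f(x) = x^3 - 5·x^2 + x - 4, eliminating the leading term at each step:
  leading term -2·x^4: subtract (-2·x)·f(x) = -2·x^4 + 10·x^3 - 2·x^2 + 8·x, leaving -x^3 + 5·x^2 - 15·x - 3
  leading term -x^3: subtract (-1)·f(x) = -x^3 + 5·x^2 - x + 4, leaving -14·x - 7
The degree is now < 3, so this is the remainder. Hence a · b ≡ -14·x - 7 in Q[x]/(f).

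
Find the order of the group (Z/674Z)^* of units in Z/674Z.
|(Z/674Z)^*| = 336

(Z/674Z)^* consists of the classes a with gcd(a, 674) = 1, so its order is φ(674). φ is multiplicative, with φ(p^e) = p^e − p^(e−1). Factorise 674 = 2 · 337. Then
  φ(674) = (2 − 1) · (337 − 1) = 1 · 336 = 336.
Thus |(Z/674Z)^*| = 336.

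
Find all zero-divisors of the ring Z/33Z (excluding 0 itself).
An element a ∈ Z/33Z (with a ≠ 0) is a zero-divisor iff gcd(a, 33) > 1 (because a is a unit precisely when gcd(a, n) = 1, and in Z/nZ every nonzero, non-unit element is a zero-divisor). Scan a = 1, ..., 32 and keep those with gcd(a, 33) > 1:
  gcd(3, 33) = 3, gcd(6, 33) = 3, gcd(9, 33) = 3, gcd(11, 33) = 11, gcd(12, 33) = 3, gcd(15, 33) = 3, gcd(18, 33) = 3, gcd(21, 33) = 3, gcd(22, 33) = 11, gcd(24, 33) = 3, gcd(27, 33) = 3, gcd(30, 33) = 3.
All other a ∈ {1, ..., 32} have gcd(a, 33) = 1 and are units. So the nonzero zero-divisors are exactly the 12 values of a appearing in this scan.

Final answer: nonzero zero-divisors of Z/33Z = {3, 6, 9, 11, 12, 15, 18, 21, 22, 24, 27, 30}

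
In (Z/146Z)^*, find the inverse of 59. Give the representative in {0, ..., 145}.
59^(−1) ≡ 99 (mod 146)

Apply the extended Euclidean algorithm to (146, 59), tracking rows (r, s, t) with s·146 + t·59 = r. Each division r_prev = q·r_cur + r_new produces the new row as (previous row) − q·(current row):
  row A: (146, 1, 0)   [1·146 + 0·59 = 146]
  row B: (59, 0, 1)   [0·146 + 1·59 = 59]
  146 = 2·59 + 28   → row C = row A − 2·row B = (28, 1, −2)   [check: 1·146 − 2·59 = 28]
  59 = 2·28 + 3   → row D = row B − 2·row C = (3, −2, 5)   [check: −2·146 + 5·59 = 3]
  28 = 9·3 + 1   → row E = row C − 9·row D = (1, 19, −47)   [check: 19·146 − 47·59 = 1]
  3 = 3·1 + 0   → remainder 0, stop. gcd = 1 (last nonzero row E).
The gcd is 1, so 59 is invertible mod 146. The last nonzero row gives 19·146 − 47·59 = 1, so t = −47. So 59^(−1) ≡ −47 ≡ 99 (mod 146). Verify: 59 · 99 = 5841 ≡ 1 (mod 146). ✓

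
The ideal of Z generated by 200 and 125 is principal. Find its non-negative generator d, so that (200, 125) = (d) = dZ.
(200, 125) = (25); d = 25

In the PID Z, (a, b) is generated by gcd(a, b). Compute gcd(200, 125) with the extended Euclidean algorithm, tracking rows (r, s, t) with s·200 + t·125 = r:
  row A: (200, 1, 0)   [1·200 + 0·125 = 200]
  row B: (125, 0, 1)   [0·200 + 1·125 = 125]
  200 = 1·125 + 75   → row C = row A − 1·row B = (75, 1, −1)   [check: 1·200 − 1·125 = 75]
  125 = 1·75 + 50   → row D = row B − 1·row C = (50, −1, 2)   [check: −1·200 + 2·125 = 50]
  75 = 1·50 + 25   → row E = row C − 1·row D = (25, 2, −3)   [check: 2·200 − 3·125 = 25]
  50 = 2·25 + 0   → remainder 0, stop. gcd = 25 (last nonzero row E).
So gcd(200, 125) = 25, with Bézout identity 2·200 − 3·125 = 25. Containment (⊇): the Bézout identity exhibits 25 as an element of (200, 125), giving (25) ⊆ (200, 125). Containment (⊆): since 25 | 200 and 25 | 125 (200 = 25·8, 125 = 25·5), every Z-linear combination of 200 and 125 is divisible by 25, so (200, 125) ⊆ (25). Therefore (200, 125) = (25), d = 25.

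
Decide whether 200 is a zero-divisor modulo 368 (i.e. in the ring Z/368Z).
YES

gcd(200, 368) = 8 > 1, so 200 is not a unit in Z/368Z. In Z/nZ every nonzero non-unit is a zero-divisor: explicitly, take b = 368/gcd = 46 ≠ 0 (mod 368); then 200·46 = 9200 = 25·368, i.e. 200·46 ≡ 0 (mod 368). So 200 is a zero-divisor.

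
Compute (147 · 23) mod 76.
37

Reduce the factors first: 147 ≡ 71 (mod 76), so 147 · 23 ≡ 71 · 23 (mod 76). 71 · 23 = 1633. Dividing by 76: 1633 = 21·76 + 37. So (147 · 23) mod 76 = 37.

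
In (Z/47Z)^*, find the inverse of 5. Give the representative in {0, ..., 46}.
Apply the extended Euclidean algorithm to (47, 5), tracking rows (r, s, t) with s·47 + t·5 = r. Each division r_prev = q·r_cur + r_new produces the new row as (previous row) − q·(current row):
  row A: (47, 1, 0)   [1·47 + 0·5 = 47]
  row B: (5, 0, 1)   [0·47 + 1·5 = 5]
  47 = 9·5 + 2   → row C = row A − 9·row B = (2, 1, −9)   [check: 1·47 − 9·5 = 2]
  5 = 2·2 + 1   → row D = row B − 2·row C = (1, −2, 19)   [check: −2·47 + 19·5 = 1]
  2 = 2·1 + 0   → remainder 0, stop. gcd = 1 (last nonzero row D).
The gcd is 1, so 5 is invertible mod 47. The last nonzero row gives −2·47 + 19·5 = 1, so t = 19. So 5^(−1) ≡ 19 (mod 47). Verify: 5 · 19 = 95 ≡ 1 (mod 47). ✓

Final answer: 5^(−1) ≡ 19 (mod 47)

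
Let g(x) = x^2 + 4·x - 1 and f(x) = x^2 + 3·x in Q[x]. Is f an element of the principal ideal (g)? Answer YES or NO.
In Q[x] the ideal (g) consists of all multiples of g, so f ∈ (g) iff g | f, i.e. iff the remainder of f on division by g is 0. Divide f by g (g is monic, so eliminate the leading term of the running remainder at each step):
  leading term x^2: subtract (1)·g(x) = x^2 + 4·x - 1, leaving 1 - x
The remainder r(x) = 1 - x ≠ 0 (and deg r < deg g), so g ∤ f, i.e. f ∉ (g).

Final answer: NO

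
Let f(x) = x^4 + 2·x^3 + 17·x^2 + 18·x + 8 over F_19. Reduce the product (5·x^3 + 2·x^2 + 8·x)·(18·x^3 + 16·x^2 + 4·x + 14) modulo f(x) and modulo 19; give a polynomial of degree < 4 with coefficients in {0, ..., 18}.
Multiply as integer polynomials: a · b = 90·x^6 + 116·x^5 + 196·x^4 + 206·x^3 + 60·x^2 + 112·x. Reducing coefficients mod 19: a · b ≡ 14·x^6 + 2·x^5 + 6·x^4 + 16·x^3 + 3·x^2 + 17·x. Now divide by f(x) = x^4 + 2·x^3 + 17·x^2 + 18·x + 8 in F_19[x], eliminating the leading term at each step:
  leading term 14·x^6: subtract (14·x^2)·f(x) = 14·x^6 + 9·x^5 + 10·x^4 + 5·x^3 + 17·x^2, leaving 12·x^5 + 15·x^4 + 11·x^3 + 5·x^2 + 17·x (coefficients mod 19)
  leading term 12·x^5: subtract (12·x)·f(x) = 12·x^5 + 5·x^4 + 14·x^3 + 7·x^2 + x, leaving 10·x^4 + 16·x^3 + 17·x^2 + 16·x (coefficients mod 19)
  leading term 10·x^4: subtract (10)·f(x) = 10·x^4 + x^3 + 18·x^2 + 9·x + 4, leaving 15·x^3 + 18·x^2 + 7·x + 15 (coefficients mod 19)
The degree is now < 4, so this is the remainder. Hence a · b ≡ 15·x^3 + 18·x^2 + 7·x + 15 in F_19[x]/(f).

Final answer: a · b ≡ 15·x^3 + 18·x^2 + 7·x + 15 (mod f(x))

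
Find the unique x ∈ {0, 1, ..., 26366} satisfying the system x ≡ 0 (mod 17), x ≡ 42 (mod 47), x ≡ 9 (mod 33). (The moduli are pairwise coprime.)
x ≡ 23307 (mod 26367); the representative in [0, 26367) is 23307

The moduli 17, 47, 33 are pairwise coprime, so by the CRT there is a unique solution mod 17·47·33 = 26367.
Solve by successive substitution. Start with x ≡ 0 (mod 17).
  Combine with x ≡ 42 (mod 47): write x = 17·t and require 17·t ≡ 42 (mod 47). Since 17^(−1) ≡ 36 (mod 47), t ≡ 36·42 ≡ 8 (mod 47). So x ≡ 17·8 = 136 (mod 799).
  Combine with x ≡ 9 (mod 33): write x = 136 + 799·t and require 136 + 799·t ≡ 9 (mod 33), i.e. 799·t ≡ 9 − 136 ≡ 5 (mod 33). Since 799^(−1) ≡ 19 (mod 33) (799 ≡ 7 (mod 33)), t ≡ 19·5 ≡ 29 (mod 33). So x ≡ 136 + 799·29 = 23307 (mod 26367).
Unique solution in [0, 26367): x = 23307.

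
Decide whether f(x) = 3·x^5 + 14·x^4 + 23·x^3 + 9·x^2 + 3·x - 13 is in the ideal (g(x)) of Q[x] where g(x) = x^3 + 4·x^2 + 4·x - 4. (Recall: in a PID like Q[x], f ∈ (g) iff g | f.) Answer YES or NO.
In Q[x] the ideal (g) consists of all multiples of g, so f ∈ (g) iff g | f, i.e. iff the remainder of f on division by g is 0. Divide f by g (g is monic, so eliminate the leading term of the running remainder at each step):
  leading term 3·x^5: subtract (3·x^2)·g(x) = 3·x^5 + 12·x^4 + 12·x^3 - 12·x^2, leaving 2·x^4 + 11·x^3 + 21·x^2 + 3·x - 13
  leading term 2·x^4: subtract (2·x)·g(x) = 2·x^4 + 8·x^3 + 8·x^2 - 8·x, leaving 3·x^3 + 13·x^2 + 11·x - 13
  leading term 3·x^3: subtract (3)·g(x) = 3·x^3 + 12·x^2 + 12·x - 12, leaving x^2 - x - 1
The remainder r(x) = x^2 - x - 1 ≠ 0 (and deg r < deg g), so g ∤ f, i.e. f ∉ (g).

Final answer: NO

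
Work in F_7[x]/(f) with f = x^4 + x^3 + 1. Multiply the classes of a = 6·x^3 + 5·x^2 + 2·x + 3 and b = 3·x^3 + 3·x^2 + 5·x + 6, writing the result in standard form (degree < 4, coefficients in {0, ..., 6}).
Multiply as integer polynomials: a · b = 18·x^6 + 33·x^5 + 51·x^4 + 76·x^3 + 49·x^2 + 27·x + 18. Reducing coefficients mod 7: a · b ≡ 4·x^6 + 5·x^5 + 2·x^4 + 6·x^3 + 6·x + 4. Now divide by f(x) = x^4 + x^3 + 1 in F_7[x], eliminating the leading term at each step:
  leading term 4·x^6: subtract (4·x^2)·f(x) = 4·x^6 + 4·x^5 + 4·x^2, leaving x^5 + 2·x^4 + 6·x^3 + 3·x^2 + 6·x + 4 (coefficients mod 7)
  leading term x^5: subtract (x)·f(x) = x^5 + x^4 + x, leaving x^4 + 6·x^3 + 3·x^2 + 5·x + 4 (coefficients mod 7)
  leading term x^4: subtract (1)·f(x) = x^4 + x^3 + 1, leaving 5·x^3 + 3·x^2 + 5·x + 3 (coefficients mod 7)
The degree is now < 4, so this is the remainder. Hence a · b ≡ 5·x^3 + 3·x^2 + 5·x + 3 in F_7[x]/(f).

Final answer: a · b ≡ 5·x^3 + 3·x^2 + 5·x + 3 (mod f(x))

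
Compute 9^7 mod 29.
Use repeated squaring. Binary(7) = 111. Walk through the bits of the exponent 7 left-to-right: at each bit after the leading one, square the running value, then multiply by 9 if the bit is 1 (always reducing mod 29):
  bit 1 = 1 (leading): start with 9.
  bit 2 = 1: square 9^2 = 81 ≡ 23; bit is 1, so multiply 23·9 = 207 ≡ 4 (mod 29).
  bit 3 = 1: square 4^2 = 16; bit is 1, so multiply 16·9 = 144 ≡ 28 (mod 29).
Final value: 9^7 ≡ 28 (mod 29).

Final answer: 28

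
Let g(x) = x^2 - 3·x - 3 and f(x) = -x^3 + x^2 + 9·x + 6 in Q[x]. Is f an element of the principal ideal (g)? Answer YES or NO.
In Q[x] the ideal (g) consists of all multiples of g, so f ∈ (g) iff g | f, i.e. iff the remainder of f on division by g is 0. Divide f by g (g is monic, so eliminate the leading term of the running remainder at each step):
  leading term -x^3: subtract (-x)·g(x) = -x^3 + 3·x^2 + 3·x, leaving -2·x^2 + 6·x + 6
  leading term -2·x^2: subtract (-2)·g(x) = -2·x^2 + 6·x + 6, leaving 0
The remainder is 0, so f(x) = g(x) · h(x) with h(x) = -x - 2. Hence g | f, i.e. f ∈ (g).

Final answer: YES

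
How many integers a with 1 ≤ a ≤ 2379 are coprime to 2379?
1440

The number of a ∈ {1, ..., 2379} with gcd(a, 2379) = 1 is by definition Euler's totient φ(2379). φ is multiplicative, with φ(p^e) = p^e − p^(e−1). Factorise 2379 = 3 · 13 · 61. Then
  φ(2379) = (3 − 1) · (13 − 1) · (61 − 1) = 2 · 12 · 60 = 1440.
So there are 1440 such integers.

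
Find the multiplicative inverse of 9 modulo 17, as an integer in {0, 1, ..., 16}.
Apply the extended Euclidean algorithm to (17, 9), tracking rows (r, s, t) with s·17 + t·9 = r. Each division r_prev = q·r_cur + r_new produces the new row as (previous row) − q·(current row):
  row A: (17, 1, 0)   [1·17 + 0·9 = 17]
  row B: (9, 0, 1)   [0·17 + 1·9 = 9]
  17 = 1·9 + 8   → row C = row A − 1·row B = (8, 1, −1)   [check: 1·17 − 1·9 = 8]
  9 = 1·8 + 1   → row D = row B − 1·row C = (1, −1, 2)   [check: −1·17 + 2·9 = 1]
  8 = 8·1 + 0   → remainder 0, stop. gcd = 1 (last nonzero row D).
The gcd is 1, so 9 is invertible mod 17. The last nonzero row gives −1·17 + 2·9 = 1, so t = 2. So 9^(−1) ≡ 2 (mod 17). Verify: 9 · 2 = 18 ≡ 1 (mod 17). ✓

Final answer: 9^(−1) ≡ 2 (mod 17)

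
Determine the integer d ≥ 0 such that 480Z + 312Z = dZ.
(480, 312) = (24); d = 24

In the PID Z, (a, b) is generated by gcd(a, b). Compute gcd(480, 312) with the extended Euclidean algorithm, tracking rows (r, s, t) with s·480 + t·312 = r:
  row A: (480, 1, 0)   [1·480 + 0·312 = 480]
  row B: (312, 0, 1)   [0·480 + 1·312 = 312]
  480 = 1·312 + 168   → row C = row A − 1·row B = (168, 1, −1)   [check: 1·480 − 1·312 = 168]
  312 = 1·168 + 144   → row D = row B − 1·row C = (144, −1, 2)   [check: −1·480 + 2·312 = 144]
  168 = 1·144 + 24   → row E = row C − 1·row D = (24, 2, −3)   [check: 2·480 − 3·312 = 24]
  144 = 6·24 + 0   → remainder 0, stop. gcd = 24 (last nonzero row E).
So gcd(480, 312) = 24, with Bézout identity 2·480 − 3·312 = 24. Containment (⊇): the Bézout identity exhibits 24 as an element of (480, 312), giving (24) ⊆ (480, 312). Containment (⊆): since 24 | 480 and 24 | 312 (480 = 24·20, 312 = 24·13), every Z-linear combination of 480 and 312 is divisible by 24, so (480, 312) ⊆ (24). Therefore (480, 312) = (24), d = 24.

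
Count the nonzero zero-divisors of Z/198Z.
Z/198Z has 137 nonzero zero-divisors

In Z/198Z each nonzero element is either a unit (gcd with 198 is 1) or a zero-divisor (gcd > 1). The number of units is φ(198): factorise 198 = 2 · 3^2 · 11, so φ(198) = (2 − 1) · (3^2 − 3^1) · (11 − 1) = 1 · 6 · 10 = 60. The nonzero elements number 198 − 1 = 197. Hence the nonzero zero-divisors number 197 − 60 = 137.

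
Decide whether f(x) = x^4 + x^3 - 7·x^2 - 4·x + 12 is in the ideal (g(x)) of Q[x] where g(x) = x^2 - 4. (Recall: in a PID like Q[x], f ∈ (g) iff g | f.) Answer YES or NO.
In Q[x] the ideal (g) consists of all multiples of g, so f ∈ (g) iff g | f, i.e. iff the remainder of f on division by g is 0. Divide f by g (g is monic, so eliminate the leading term of the running remainder at each step):
  leading term x^4: subtract (x^2)·g(x) = x^4 - 4·x^2, leaving x^3 - 3·x^2 - 4·x + 12
  leading term x^3: subtract (x)·g(x) = x^3 - 4·x, leaving 12 - 3·x^2
  leading term -3·x^2: subtract (-3)·g(x) = 12 - 3·x^2, leaving 0
The remainder is 0, so f(x) = g(x) · h(x) with h(x) = x^2 + x - 3. Hence g | f, i.e. f ∈ (g).

Final answer: YES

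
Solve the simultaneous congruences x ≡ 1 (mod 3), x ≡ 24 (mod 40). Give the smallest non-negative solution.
The moduli 3, 40 are pairwise coprime, so by the CRT there is a unique solution mod 3·40 = 120.
Solve by successive substitution. Start with x ≡ 1 (mod 3).
  Combine with x ≡ 24 (mod 40): write x = 1 + 3·t and require 1 + 3·t ≡ 24 (mod 40), i.e. 3·t ≡ 24 − 1 ≡ 23 (mod 40). Since 3^(−1) ≡ 27 (mod 40), t ≡ 27·23 ≡ 21 (mod 40). So x ≡ 1 + 3·21 = 64 (mod 120).
Unique solution in [0, 120): x = 64.

Final answer: x ≡ 64 (mod 120); the representative in [0, 120) is 64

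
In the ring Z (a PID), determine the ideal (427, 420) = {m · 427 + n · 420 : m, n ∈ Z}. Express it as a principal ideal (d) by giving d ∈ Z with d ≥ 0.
(427, 420) = (7); d = 7

In the PID Z, (a, b) is generated by gcd(a, b). Compute gcd(427, 420) with the extended Euclidean algorithm, tracking rows (r, s, t) with s·427 + t·420 = r:
  row A: (427, 1, 0)   [1·427 + 0·420 = 427]
  row B: (420, 0, 1)   [0·427 + 1·420 = 420]
  427 = 1·420 + 7   → row C = row A − 1·row B = (7, 1, −1)   [check: 1·427 − 1·420 = 7]
  420 = 60·7 + 0   → remainder 0, stop. gcd = 7 (last nonzero row C).
So gcd(427, 420) = 7, with Bézout identity 1·427 − 1·420 = 7. Containment (⊇): the Bézout identity exhibits 7 as an element of (427, 420), giving (7) ⊆ (427, 420). Containment (⊆): since 7 | 427 and 7 | 420 (427 = 7·61, 420 = 7·60), every Z-linear combination of 427 and 420 is divisible by 7, so (427, 420) ⊆ (7). Therefore (427, 420) = (7), d = 7.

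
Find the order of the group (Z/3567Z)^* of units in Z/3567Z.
(Z/3567Z)^* consists of the classes a with gcd(a, 3567) = 1, so its order is φ(3567). φ is multiplicative, with φ(p^e) = p^e − p^(e−1). Factorise 3567 = 3 · 29 · 41. Then
  φ(3567) = (3 − 1) · (29 − 1) · (41 − 1) = 2 · 28 · 40 = 2240.
Thus |(Z/3567Z)^*| = 2240.

Final answer: |(Z/3567Z)^*| = 2240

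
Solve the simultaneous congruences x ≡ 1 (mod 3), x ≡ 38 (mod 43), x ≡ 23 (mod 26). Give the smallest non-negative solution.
x ≡ 3091 (mod 3354); the representative in [0, 3354) is 3091

The moduli 3, 43, 26 are pairwise coprime, so by the CRT there is a unique solution mod 3·43·26 = 3354.
Solve by successive substitution. Start with x ≡ 1 (mod 3).
  Combine with x ≡ 38 (mod 43): write x = 1 + 3·t and require 1 + 3·t ≡ 38 (mod 43), i.e. 3·t ≡ 38 − 1 ≡ 37 (mod 43). Since 3^(−1) ≡ 29 (mod 43), t ≡ 29·37 ≡ 41 (mod 43). So x ≡ 1 + 3·41 = 124 (mod 129).
  Combine with x ≡ 23 (mod 26): write x = 124 + 129·t and require 124 + 129·t ≡ 23 (mod 26), i.e. 129·t ≡ 23 − 124 ≡ 3 (mod 26). Since 129^(−1) ≡ 25 (mod 26) (129 ≡ 25 (mod 26)), t ≡ 25·3 ≡ 23 (mod 26). So x ≡ 124 + 129·23 = 3091 (mod 3354).
Unique solution in [0, 3354): x = 3091.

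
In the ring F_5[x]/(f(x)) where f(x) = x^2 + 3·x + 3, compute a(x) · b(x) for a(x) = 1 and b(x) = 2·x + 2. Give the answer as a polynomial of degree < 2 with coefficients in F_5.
a · b ≡ 2·x + 2 (mod f(x))

Multiply as integer polynomials: a · b = 2·x + 2. Reducing coefficients mod 5: a · b ≡ 2·x + 2. This already has degree < 2, so no reduction by f is needed. Hence a · b ≡ 2·x + 2 in F_5[x]/(f).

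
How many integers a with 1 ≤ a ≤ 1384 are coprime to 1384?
The number of a ∈ {1, ..., 1384} with gcd(a, 1384) = 1 is by definition Euler's totient φ(1384). φ is multiplicative, with φ(p^e) = p^e − p^(e−1). Factorise 1384 = 2^3 · 173. Then
  φ(1384) = (2^3 − 2^2) · (173 − 1) = 4 · 172 = 688.
So there are 688 such integers.

Final answer: 688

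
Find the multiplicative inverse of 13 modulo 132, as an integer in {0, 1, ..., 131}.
13^(−1) ≡ 61 (mod 132)

Apply the extended Euclidean algorithm to (132, 13), tracking rows (r, s, t) with s·132 + t·13 = r. Each division r_prev = q·r_cur + r_new produces the new row as (previous row) − q·(current row):
  row A: (132, 1, 0)   [1·132 + 0·13 = 132]
  row B: (13, 0, 1)   [0·132 + 1·13 = 13]
  132 = 10·13 + 2   → row C = row A − 10·row B = (2, 1, −10)   [check: 1·132 − 10·13 = 2]
  13 = 6·2 + 1   → row D = row B − 6·row C = (1, −6, 61)   [check: −6·132 + 61·13 = 1]
  2 = 2·1 + 0   → remainder 0, stop. gcd = 1 (last nonzero row D).
The gcd is 1, so 13 is invertible mod 132. The last nonzero row gives −6·132 + 61·13 = 1, so t = 61. So 13^(−1) ≡ 61 (mod 132). Verify: 13 · 61 = 793 ≡ 1 (mod 132). ✓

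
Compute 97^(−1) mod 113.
97^(−1) ≡ 7 (mod 113)

Apply the extended Euclidean algorithm to (113, 97), tracking rows (r, s, t) with s·113 + t·97 = r. Each division r_prev = q·r_cur + r_new produces the new row as (previous row) − q·(current row):
  row A: (113, 1, 0)   [1·113 + 0·97 = 113]
  row B: (97, 0, 1)   [0·113 + 1·97 = 97]
  113 = 1·97 + 16   → row C = row A − 1·row B = (16, 1, −1)   [check: 1·113 − 1·97 = 16]
  97 = 6·16 + 1   → row D = row B − 6·row C = (1, −6, 7)   [check: −6·113 + 7·97 = 1]
  16 = 16·1 + 0   → remainder 0, stop. gcd = 1 (last nonzero row D).
The gcd is 1, so 97 is invertible mod 113. The last nonzero row gives −6·113 + 7·97 = 1, so t = 7. So 97^(−1) ≡ 7 (mod 113). Verify: 97 · 7 = 679 ≡ 1 (mod 113). ✓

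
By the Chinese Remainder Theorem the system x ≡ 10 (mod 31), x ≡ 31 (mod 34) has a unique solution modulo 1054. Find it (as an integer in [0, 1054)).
x ≡ 847 (mod 1054); the representative in [0, 1054) is 847

The moduli 31, 34 are pairwise coprime, so by the CRT there is a unique solution mod 31·34 = 1054.
Solve by successive substitution. Start with x ≡ 10 (mod 31).
  Combine with x ≡ 31 (mod 34): write x = 10 + 31·t and require 10 + 31·t ≡ 31 (mod 34), i.e. 31·t ≡ 31 − 10 ≡ 21 (mod 34). Since 31^(−1) ≡ 11 (mod 34), t ≡ 11·21 ≡ 27 (mod 34). So x ≡ 10 + 31·27 = 847 (mod 1054).
Unique solution in [0, 1054): x = 847.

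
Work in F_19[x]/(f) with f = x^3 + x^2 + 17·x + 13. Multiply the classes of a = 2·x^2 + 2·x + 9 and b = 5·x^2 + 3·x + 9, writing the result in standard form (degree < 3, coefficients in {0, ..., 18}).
a · b ≡ 7·x^2 + 3·x + 3 (mod f(x))

Multiply as integer polynomials: a · b = 10·x^4 + 16·x^3 + 69·x^2 + 45·x + 81. Reducing coefficients mod 19: a · b ≡ 10·x^4 + 16·x^3 + 12·x^2 + 7·x + 5. Now divide by f(x) = x^3 + x^2 + 17·x + 13 in F_19[x], eliminating the leading term at each step:
  leading term 10·x^4: subtract (10·x)·f(x) = 10·x^4 + 10·x^3 + 18·x^2 + 16·x, leaving 6·x^3 + 13·x^2 + 10·x + 5 (coefficients mod 19)
  leading term 6·x^3: subtract (6)·f(x) = 6·x^3 + 6·x^2 + 7·x + 2, leaving 7·x^2 + 3·x + 3 (coefficients mod 19)
The degree is now < 3, so this is the remainder. Hence a · b ≡ 7·x^2 + 3·x + 3 in F_19[x]/(f).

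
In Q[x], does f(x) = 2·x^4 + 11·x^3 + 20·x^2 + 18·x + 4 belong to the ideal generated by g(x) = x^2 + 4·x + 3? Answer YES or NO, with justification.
NO

In Q[x] the ideal (g) consists of all multiples of g, so f ∈ (g) iff g | f, i.e. iff the remainder of f on division by g is 0. Divide f by g (g is monic, so eliminate the leading term of the running remainder at each step):
  leading term 2·x^4: subtract (2·x^2)·g(x) = 2·x^4 + 8·x^3 + 6·x^2, leaving 3·x^3 + 14·x^2 + 18·x + 4
  leading term 3·x^3: subtract (3·x)·g(x) = 3·x^3 + 12·x^2 + 9·x, leaving 2·x^2 + 9·x + 4
  leading term 2·x^2: subtract (2)·g(x) = 2·x^2 + 8·x + 6, leaving x - 2
The remainder r(x) = x - 2 ≠ 0 (and deg r < deg g), so g ∤ f, i.e. f ∉ (g).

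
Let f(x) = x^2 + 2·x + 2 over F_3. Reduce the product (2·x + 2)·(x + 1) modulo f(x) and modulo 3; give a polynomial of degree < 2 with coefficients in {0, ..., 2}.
Multiply as integer polynomials: a · b = 2·x^2 + 4·x + 2. Reducing coefficients mod 3: a · b ≡ 2·x^2 + x + 2. Now divide by f(x) = x^2 + 2·x + 2 in F_3[x], eliminating the leading term at each step:
  leading term 2·x^2: subtract (2)·f(x) = 2·x^2 + x + 1, leaving 1 (coefficients mod 3)
The degree is now < 2, so this is the remainder. Hence a · b ≡ 1 in F_3[x]/(f).

Final answer: a · b ≡ 1 (mod f(x))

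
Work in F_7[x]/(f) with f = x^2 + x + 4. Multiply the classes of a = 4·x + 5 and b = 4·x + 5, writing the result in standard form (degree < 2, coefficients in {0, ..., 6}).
Multiply as integer polynomials: a · b = 16·x^2 + 40·x + 25. Reducing coefficients mod 7: a · b ≡ 2·x^2 + 5·x + 4. Now divide by f(x) = x^2 + x + 4 in F_7[x], eliminating the leading term at each step:
  leading term 2·x^2: subtract (2)·f(x) = 2·x^2 + 2·x + 1, leaving 3·x + 3 (coefficients mod 7)
The degree is now < 2, so this is the remainder. Hence a · b ≡ 3·x + 3 in F_7[x]/(f).

Final answer: a · b ≡ 3·x + 3 (mod f(x))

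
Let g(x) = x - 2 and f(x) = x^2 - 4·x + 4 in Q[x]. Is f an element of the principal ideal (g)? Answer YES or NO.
In Q[x] the ideal (g) consists of all multiples of g, so f ∈ (g) iff g | f, i.e. iff the remainder of f on division by g is 0. Divide f by g (g is monic, so eliminate the leading term of the running remainder at each step):
  leading term x^2: subtract (x)·g(x) = x^2 - 2·x, leaving 4 - 2·x
  leading term -2·x: subtract (-2)·g(x) = 4 - 2·x, leaving 0
The remainder is 0, so f(x) = g(x) · h(x) with h(x) = x - 2. Hence g | f, i.e. f ∈ (g).

Final answer: YES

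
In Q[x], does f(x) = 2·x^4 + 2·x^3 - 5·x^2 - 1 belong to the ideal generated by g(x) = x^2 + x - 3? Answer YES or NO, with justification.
NO

In Q[x] the ideal (g) consists of all multiples of g, so f ∈ (g) iff g | f, i.e. iff the remainder of f on division by g is 0. Divide f by g (g is monic, so eliminate the leading term of the running remainder at each step):
  leading term 2·x^4: subtract (2·x^2)·g(x) = 2·x^4 + 2·x^3 - 6·x^2, leaving x^2 - 1
  leading term x^2: subtract (1)·g(x) = x^2 + x - 3, leaving 2 - x
The remainder r(x) = 2 - x ≠ 0 (and deg r < deg g), so g ∤ f, i.e. f ∉ (g).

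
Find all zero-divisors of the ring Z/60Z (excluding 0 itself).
nonzero zero-divisors of Z/60Z = {2, 3, 4, 5, 6, 8, 9, 10, 12, 14, 15, 16, 18, 20, 21, 22, 24, 25, 26, 27, 28, 30, 32, 33, 34, 35, 36, 38, 39, 40, 42, 44, 45, 46, 48, 50, 51, 52, 54, 55, 56, 57, 58}

An element a ∈ Z/60Z (with a ≠ 0) is a zero-divisor iff gcd(a, 60) > 1 (because a is a unit precisely when gcd(a, n) = 1, and in Z/nZ every nonzero, non-unit element is a zero-divisor). Scan a = 1, ..., 59 and keep those with gcd(a, 60) > 1:
  gcd(2, 60) = 2, gcd(3, 60) = 3, gcd(4, 60) = 4, gcd(5, 60) = 5, gcd(6, 60) = 6, gcd(8, 60) = 4, gcd(9, 60) = 3, gcd(10, 60) = 10, gcd(12, 60) = 12, gcd(14, 60) = 2, gcd(15, 60) = 15, gcd(16, 60) = 4, gcd(18, 60) = 6, gcd(20, 60) = 20, gcd(21, 60) = 3, gcd(22, 60) = 2, gcd(24, 60) = 12, gcd(25, 60) = 5, gcd(26, 60) = 2, gcd(27, 60) = 3, gcd(28, 60) = 4, gcd(30, 60) = 30, gcd(32, 60) = 4, gcd(33, 60) = 3, gcd(34, 60) = 2, gcd(35, 60) = 5, gcd(36, 60) = 12, gcd(38, 60) = 2, gcd(39, 60) = 3, gcd(40, 60) = 20, gcd(42, 60) = 6, gcd(44, 60) = 4, gcd(45, 60) = 15, gcd(46, 60) = 2, gcd(48, 60) = 12, gcd(50, 60) = 10, gcd(51, 60) = 3, gcd(52, 60) = 4, gcd(54, 60) = 6, gcd(55, 60) = 5, gcd(56, 60) = 4, gcd(57, 60) = 3, gcd(58, 60) = 2.
All other a ∈ {1, ..., 59} have gcd(a, 60) = 1 and are units. So the nonzero zero-divisors are exactly the 43 values of a appearing in this scan.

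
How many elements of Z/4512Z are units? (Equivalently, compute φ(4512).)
An element a ∈ Z/4512Z is a unit iff gcd(a, 4512) = 1, so the number of units is φ(4512). φ is multiplicative, with φ(p^e) = p^e − p^(e−1). Factorise 4512 = 2^5 · 3 · 47. Then
  φ(4512) = (2^5 − 2^4) · (3 − 1) · (47 − 1) = 16 · 2 · 46 = 1472.

Final answer: Z/4512Z has φ(4512) = 1472 units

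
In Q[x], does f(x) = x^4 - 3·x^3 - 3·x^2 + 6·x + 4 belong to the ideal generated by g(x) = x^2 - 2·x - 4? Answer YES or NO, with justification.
In Q[x] the ideal (g) consists of all multiples of g, so f ∈ (g) iff g | f, i.e. iff the remainder of f on division by g is 0. Divide f by g (g is monic, so eliminate the leading term of the running remainder at each step):
  leading term x^4: subtract (x^2)·g(x) = x^4 - 2·x^3 - 4·x^2, leaving -x^3 + x^2 + 6·x + 4
  leading term -x^3: subtract (-x)·g(x) = -x^3 + 2·x^2 + 4·x, leaving -x^2 + 2·x + 4
  leading term -x^2: subtract (-1)·g(x) = -x^2 + 2·x + 4, leaving 0
The remainder is 0, so f(x) = g(x) · h(x) with h(x) = x^2 - x - 1. Hence g | f, i.e. f ∈ (g).

Final answer: YES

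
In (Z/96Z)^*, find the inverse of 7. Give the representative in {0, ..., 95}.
Apply the extended Euclidean algorithm to (96, 7), tracking rows (r, s, t) with s·96 + t·7 = r. Each division r_prev = q·r_cur + r_new produces the new row as (previous row) − q·(current row):
  row A: (96, 1, 0)   [1·96 + 0·7 = 96]
  row B: (7, 0, 1)   [0·96 + 1·7 = 7]
  96 = 13·7 + 5   → row C = row A − 13·row B = (5, 1, −13)   [check: 1·96 − 13·7 = 5]
  7 = 1·5 + 2   → row D = row B − 1·row C = (2, −1, 14)   [check: −1·96 + 14·7 = 2]
  5 = 2·2 + 1   → row E = row C − 2·row D = (1, 3, −41)   [check: 3·96 − 41·7 = 1]
  2 = 2·1 + 0   → remainder 0, stop. gcd = 1 (last nonzero row E).
The gcd is 1, so 7 is invertible mod 96. The last nonzero row gives 3·96 − 41·7 = 1, so t = −41. So 7^(−1) ≡ −41 ≡ 55 (mod 96). Verify: 7 · 55 = 385 ≡ 1 (mod 96). ✓

Final answer: 7^(−1) ≡ 55 (mod 96)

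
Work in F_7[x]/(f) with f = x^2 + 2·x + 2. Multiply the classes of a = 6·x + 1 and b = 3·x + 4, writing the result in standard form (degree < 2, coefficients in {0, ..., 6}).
Multiply as integer polynomials: a · b = 18·x^2 + 27·x + 4. Reducing coefficients mod 7: a · b ≡ 4·x^2 + 6·x + 4. Now divide by f(x) = x^2 + 2·x + 2 in F_7[x], eliminating the leading term at each step:
  leading term 4·x^2: subtract (4)·f(x) = 4·x^2 + x + 1, leaving 5·x + 3 (coefficients mod 7)
The degree is now < 2, so this is the remainder. Hence a · b ≡ 5·x + 3 in F_7[x]/(f).

Final answer: a · b ≡ 5·x + 3 (mod f(x))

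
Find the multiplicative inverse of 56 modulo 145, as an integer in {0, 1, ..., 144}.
Apply the extended Euclidean algorithm to (145, 56), tracking rows (r, s, t) with s·145 + t·56 = r. Each division r_prev = q·r_cur + r_new produces the new row as (previous row) − q·(current row):
  row A: (145, 1, 0)   [1·145 + 0·56 = 145]
  row B: (56, 0, 1)   [0·145 + 1·56 = 56]
  145 = 2·56 + 33   → row C = row A − 2·row B = (33, 1, −2)   [check: 1·145 − 2·56 = 33]
  56 = 1·33 + 23   → row D = row B − 1·row C = (23, −1, 3)   [check: −1·145 + 3·56 = 23]
  33 = 1·23 + 10   → row E = row C − 1·row D = (10, 2, −5)   [check: 2·145 − 5·56 = 10]
  23 = 2·10 + 3   → row F = row D − 2·row E = (3, −5, 13)   [check: −5·145 + 13·56 = 3]
  10 = 3·3 + 1   → row G = row E − 3·row F = (1, 17, −44)   [check: 17·145 − 44·56 = 1]
  3 = 3·1 + 0   → remainder 0, stop. gcd = 1 (last nonzero row G).
The gcd is 1, so 56 is invertible mod 145. The last nonzero row gives 17·145 − 44·56 = 1, so t = −44. So 56^(−1) ≡ −44 ≡ 101 (mod 145). Verify: 56 · 101 = 5656 ≡ 1 (mod 145). ✓

Final answer: 56^(−1) ≡ 101 (mod 145)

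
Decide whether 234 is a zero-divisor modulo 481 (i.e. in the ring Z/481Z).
gcd(234, 481) = 13 > 1, so 234 is not a unit in Z/481Z. In Z/nZ every nonzero non-unit is a zero-divisor: explicitly, take b = 481/gcd = 37 ≠ 0 (mod 481); then 234·37 = 8658 = 18·481, i.e. 234·37 ≡ 0 (mod 481). So 234 is a zero-divisor.

Final answer: YES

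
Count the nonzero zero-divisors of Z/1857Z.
In Z/1857Z each nonzero element is either a unit (gcd with 1857 is 1) or a zero-divisor (gcd > 1). The number of units is φ(1857): factorise 1857 = 3 · 619, so φ(1857) = (3 − 1) · (619 − 1) = 2 · 618 = 1236. The nonzero elements number 1857 − 1 = 1856. Hence the nonzero zero-divisors number 1856 − 1236 = 620.

Final answer: Z/1857Z has 620 nonzero zero-divisors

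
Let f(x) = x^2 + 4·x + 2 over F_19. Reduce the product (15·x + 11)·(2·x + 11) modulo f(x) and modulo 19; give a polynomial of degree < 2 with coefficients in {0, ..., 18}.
Multiply as integer polynomials: a · b = 30·x^2 + 187·x + 121. Reducing coefficients mod 19: a · b ≡ 11·x^2 + 16·x + 7. Now divide by f(x) = x^2 + 4·x + 2 in F_19[x], eliminating the leading term at each step:
  leading term 11·x^2: subtract (11)·f(x) = 11·x^2 + 6·x + 3, leaving 10·x + 4 (coefficients mod 19)
The degree is now < 2, so this is the remainder. Hence a · b ≡ 10·x + 4 in F_19[x]/(f).

Final answer: a · b ≡ 10·x + 4 (mod f(x))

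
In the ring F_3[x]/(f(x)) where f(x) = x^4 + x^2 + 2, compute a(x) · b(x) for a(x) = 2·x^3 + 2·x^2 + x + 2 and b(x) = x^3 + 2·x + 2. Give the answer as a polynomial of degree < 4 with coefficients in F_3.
Multiply as integer polynomials: a · b = 2·x^6 + 2·x^5 + 5·x^4 + 10·x^3 + 6·x^2 + 6·x + 4. Reducing coefficients mod 3: a · b ≡ 2·x^6 + 2·x^5 + 2·x^4 + x^3 + 1. Now divide by f(x) = x^4 + x^2 + 2 in F_3[x], eliminating the leading term at each step:
  leading term 2·x^6: subtract (2·x^2)·f(x) = 2·x^6 + 2·x^4 + x^2, leaving 2·x^5 + x^3 + 2·x^2 + 1 (coefficients mod 3)
  leading term 2·x^5: subtract (2·x)·f(x) = 2·x^5 + 2·x^3 + x, leaving 2·x^3 + 2·x^2 + 2·x + 1 (coefficients mod 3)
The degree is now < 4, so this is the remainder. Hence a · b ≡ 2·x^3 + 2·x^2 + 2·x + 1 in F_3[x]/(f).

Final answer: a · b ≡ 2·x^3 + 2·x^2 + 2·x + 1 (mod f(x))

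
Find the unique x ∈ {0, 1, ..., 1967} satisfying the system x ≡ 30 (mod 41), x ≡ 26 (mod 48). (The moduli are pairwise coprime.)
x ≡ 1178 (mod 1968); the representative in [0, 1968) is 1178

The moduli 41, 48 are pairwise coprime, so by the CRT there is a unique solution mod 41·48 = 1968.
Solve by successive substitution. Start with x ≡ 30 (mod 41).
  Combine with x ≡ 26 (mod 48): write x = 30 + 41·t and require 30 + 41·t ≡ 26 (mod 48), i.e. 41·t ≡ 26 − 30 ≡ 44 (mod 48). Since 41^(−1) ≡ 41 (mod 48), t ≡ 41·44 ≡ 28 (mod 48). So x ≡ 30 + 41·28 = 1178 (mod 1968).
Unique solution in [0, 1968): x = 1178.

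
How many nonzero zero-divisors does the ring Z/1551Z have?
In Z/1551Z each nonzero element is either a unit (gcd with 1551 is 1) or a zero-divisor (gcd > 1). The number of units is φ(1551): factorise 1551 = 3 · 11 · 47, so φ(1551) = (3 − 1) · (11 − 1) · (47 − 1) = 2 · 10 · 46 = 920. The nonzero elements number 1551 − 1 = 1550. Hence the nonzero zero-divisors number 1550 − 920 = 630.

Final answer: Z/1551Z has 630 nonzero zero-divisors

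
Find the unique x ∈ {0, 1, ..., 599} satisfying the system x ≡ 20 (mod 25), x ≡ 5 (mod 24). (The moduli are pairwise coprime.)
The moduli 25, 24 are pairwise coprime, so by the CRT there is a unique solution mod 25·24 = 600.
Solve by successive substitution. Start with x ≡ 20 (mod 25).
  Combine with x ≡ 5 (mod 24): write x = 20 + 25·t and require 20 + 25·t ≡ 5 (mod 24), i.e. 25·t ≡ 5 − 20 ≡ 9 (mod 24). Since 25^(−1) ≡ 1 (mod 24) (25 ≡ 1 (mod 24)), t ≡ 1·9 ≡ 9 (mod 24). So x ≡ 20 + 25·9 = 245 (mod 600).
Unique solution in [0, 600): x = 245.

Final answer: x ≡ 245 (mod 600); the representative in [0, 600) is 245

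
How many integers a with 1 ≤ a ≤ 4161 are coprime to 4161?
The number of a ∈ {1, ..., 4161} with gcd(a, 4161) = 1 is by definition Euler's totient φ(4161). φ is multiplicative, with φ(p^e) = p^e − p^(e−1). Factorise 4161 = 3 · 19 · 73. Then
  φ(4161) = (3 − 1) · (19 − 1) · (73 − 1) = 2 · 18 · 72 = 2592.
So there are 2592 such integers.

Final answer: 2592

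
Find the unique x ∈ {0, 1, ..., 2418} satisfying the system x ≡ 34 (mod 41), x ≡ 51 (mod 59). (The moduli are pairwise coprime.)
The moduli 41, 59 are pairwise coprime, so by the CRT there is a unique solution mod 41·59 = 2419.
Solve by successive substitution. Start with x ≡ 34 (mod 41).
  Combine with x ≡ 51 (mod 59): write x = 34 + 41·t and require 34 + 41·t ≡ 51 (mod 59), i.e. 41·t ≡ 51 − 34 ≡ 17 (mod 59). Since 41^(−1) ≡ 36 (mod 59), t ≡ 36·17 ≡ 22 (mod 59). So x ≡ 34 + 41·22 = 936 (mod 2419).
Unique solution in [0, 2419): x = 936.

Final answer: x ≡ 936 (mod 2419); the representative in [0, 2419) is 936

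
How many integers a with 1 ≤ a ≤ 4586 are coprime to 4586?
The number of a ∈ {1, ..., 4586} with gcd(a, 4586) = 1 is by definition Euler's totient φ(4586). φ is multiplicative, with φ(p^e) = p^e − p^(e−1). Factorise 4586 = 2 · 2293. Then
  φ(4586) = (2 − 1) · (2293 − 1) = 1 · 2292 = 2292.
So there are 2292 such integers.

Final answer: 2292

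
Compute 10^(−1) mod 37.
10^(−1) ≡ 26 (mod 37)

Apply the extended Euclidean algorithm to (37, 10), tracking rows (r, s, t) with s·37 + t·10 = r. Each division r_prev = q·r_cur + r_new produces the new row as (previous row) − q·(current row):
  row A: (37, 1, 0)   [1·37 + 0·10 = 37]
  row B: (10, 0, 1)   [0·37 + 1·10 = 10]
  37 = 3·10 + 7   → row C = row A − 3·row B = (7, 1, −3)   [check: 1·37 − 3·10 = 7]
  10 = 1·7 + 3   → row D = row B − 1·row C = (3, −1, 4)   [check: −1·37 + 4·10 = 3]
  7 = 2·3 + 1   → row E = row C − 2·row D = (1, 3, −11)   [check: 3·37 − 11·10 = 1]
  3 = 3·1 + 0   → remainder 0, stop. gcd = 1 (last nonzero row E).
The gcd is 1, so 10 is invertible mod 37. The last nonzero row gives 3·37 − 11·10 = 1, so t = −11. So 10^(−1) ≡ −11 ≡ 26 (mod 37). Verify: 10 · 26 = 260 ≡ 1 (mod 37). ✓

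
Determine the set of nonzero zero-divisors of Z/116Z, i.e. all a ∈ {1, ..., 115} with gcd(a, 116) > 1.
nonzero zero-divisors of Z/116Z = {2, 4, 6, 8, 10, 12, 14, 16, 18, 20, 22, 24, 26, 28, 29, 30, 32, 34, 36, 38, 40, 42, 44, 46, 48, 50, 52, 54, 56, 58, 60, 62, 64, 66, 68, 70, 72, 74, 76, 78, 80, 82, 84, 86, 87, 88, 90, 92, 94, 96, 98, 100, 102, 104, 106, 108, 110, 112, 114}

An element a ∈ Z/116Z (with a ≠ 0) is a zero-divisor iff gcd(a, 116) > 1 (because a is a unit precisely when gcd(a, n) = 1, and in Z/nZ every nonzero, non-unit element is a zero-divisor). Scan a = 1, ..., 115 and keep those with gcd(a, 116) > 1:
  gcd(2, 116) = 2, gcd(4, 116) = 4, gcd(6, 116) = 2, gcd(8, 116) = 4, gcd(10, 116) = 2, gcd(12, 116) = 4, gcd(14, 116) = 2, gcd(16, 116) = 4, gcd(18, 116) = 2, gcd(20, 116) = 4, gcd(22, 116) = 2, gcd(24, 116) = 4, gcd(26, 116) = 2, gcd(28, 116) = 4, gcd(29, 116) = 29, gcd(30, 116) = 2, gcd(32, 116) = 4, gcd(34, 116) = 2, gcd(36, 116) = 4, gcd(38, 116) = 2, gcd(40, 116) = 4, gcd(42, 116) = 2, gcd(44, 116) = 4, gcd(46, 116) = 2, gcd(48, 116) = 4, gcd(50, 116) = 2, gcd(52, 116) = 4, gcd(54, 116) = 2, gcd(56, 116) = 4, gcd(58, 116) = 58, gcd(60, 116) = 4, gcd(62, 116) = 2, gcd(64, 116) = 4, gcd(66, 116) = 2, gcd(68, 116) = 4, gcd(70, 116) = 2, gcd(72, 116) = 4, gcd(74, 116) = 2, gcd(76, 116) = 4, gcd(78, 116) = 2, gcd(80, 116) = 4, gcd(82, 116) = 2, gcd(84, 116) = 4, gcd(86, 116) = 2, gcd(87, 116) = 29, gcd(88, 116) = 4, gcd(90, 116) = 2, gcd(92, 116) = 4, gcd(94, 116) = 2, gcd(96, 116) = 4, gcd(98, 116) = 2, gcd(100, 116) = 4, gcd(102, 116) = 2, gcd(104, 116) = 4, gcd(106, 116) = 2, gcd(108, 116) = 4, gcd(110, 116) = 2, gcd(112, 116) = 4, gcd(114, 116) = 2.
All other a ∈ {1, ..., 115} have gcd(a, 116) = 1 and are units. So the nonzero zero-divisors are exactly the 59 values of a appearing in this scan.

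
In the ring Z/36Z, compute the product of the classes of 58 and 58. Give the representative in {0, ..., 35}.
16

Reduce the factors first: 58 ≡ 22, 58 ≡ 22 (mod 36), so 58 · 58 ≡ 22 · 22 (mod 36). 22 · 22 = 484. Dividing by 36: 484 = 13·36 + 16. So (58 · 58) mod 36 = 16.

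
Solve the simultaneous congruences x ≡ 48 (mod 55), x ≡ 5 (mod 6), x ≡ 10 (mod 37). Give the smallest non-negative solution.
The moduli 55, 6, 37 are pairwise coprime, so by the CRT there is a unique solution mod 55·6·37 = 12210.
Solve by successive substitution. Start with x ≡ 48 (mod 55).
  Combine with x ≡ 5 (mod 6): write x = 48 + 55·t and require 48 + 55·t ≡ 5 (mod 6), i.e. 55·t ≡ 5 − 48 ≡ 5 (mod 6). Since 55^(−1) ≡ 1 (mod 6) (55 ≡ 1 (mod 6)), t ≡ 1·5 ≡ 5 (mod 6). So x ≡ 48 + 55·5 = 323 (mod 330).
  Combine with x ≡ 10 (mod 37): write x = 323 + 330·t and require 323 + 330·t ≡ 10 (mod 37), i.e. 330·t ≡ 10 − 323 ≡ 20 (mod 37). Since 330^(−1) ≡ 12 (mod 37) (330 ≡ 34 (mod 37)), t ≡ 12·20 ≡ 18 (mod 37). So x ≡ 323 + 330·18 = 6263 (mod 12210).
Unique solution in [0, 12210): x = 6263.

Final answer: x ≡ 6263 (mod 12210); the representative in [0, 12210) is 6263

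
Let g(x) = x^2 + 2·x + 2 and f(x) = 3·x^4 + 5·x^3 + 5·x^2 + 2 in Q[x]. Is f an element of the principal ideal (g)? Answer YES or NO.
In Q[x] the ideal (g) consists of all multiples of g, so f ∈ (g) iff g | f, i.e. iff the remainder of f on division by g is 0. Divide f by g (g is monic, so eliminate the leading term of the running remainder at each step):
  leading term 3·x^4: subtract (3·x^2)·g(x) = 3·x^4 + 6·x^3 + 6·x^2, leaving -x^3 - x^2 + 2
  leading term -x^3: subtract (-x)·g(x) = -x^3 - 2·x^2 - 2·x, leaving x^2 + 2·x + 2
  leading term x^2: subtract (1)·g(x) = x^2 + 2·x + 2, leaving 0
The remainder is 0, so f(x) = g(x) · h(x) with h(x) = 3·x^2 - x + 1. Hence g | f, i.e. f ∈ (g).

Final answer: YES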